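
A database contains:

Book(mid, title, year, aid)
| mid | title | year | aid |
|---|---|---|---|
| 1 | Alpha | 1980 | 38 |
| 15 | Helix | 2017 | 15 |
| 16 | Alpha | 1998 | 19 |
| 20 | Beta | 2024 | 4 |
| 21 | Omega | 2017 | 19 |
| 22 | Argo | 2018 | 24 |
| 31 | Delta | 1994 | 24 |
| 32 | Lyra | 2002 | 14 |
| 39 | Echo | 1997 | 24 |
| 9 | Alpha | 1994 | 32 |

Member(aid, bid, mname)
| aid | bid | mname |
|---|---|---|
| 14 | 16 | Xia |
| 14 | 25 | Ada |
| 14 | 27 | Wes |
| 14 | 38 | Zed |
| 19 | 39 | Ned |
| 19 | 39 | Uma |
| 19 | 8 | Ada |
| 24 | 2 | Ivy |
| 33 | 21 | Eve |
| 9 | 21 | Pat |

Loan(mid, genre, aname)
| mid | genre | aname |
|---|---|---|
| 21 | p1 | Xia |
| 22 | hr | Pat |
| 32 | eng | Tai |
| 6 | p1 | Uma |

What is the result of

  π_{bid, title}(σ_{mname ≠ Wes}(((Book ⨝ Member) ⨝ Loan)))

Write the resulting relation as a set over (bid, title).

Book ⋈ Member (natural join on aid): {(16, Alpha, 1998, 19, 39, Ned), (16, Alpha, 1998, 19, 39, Uma), (16, Alpha, 1998, 19, 8, Ada), (21, Omega, 2017, 19, 39, Ned), (21, Omega, 2017, 19, 39, Uma), (21, Omega, 2017, 19, 8, Ada), (22, Argo, 2018, 24, 2, Ivy), (31, Delta, 1994, 24, 2, Ivy), (32, Lyra, 2002, 14, 16, Xia), (32, Lyra, 2002, 14, 25, Ada), (32, Lyra, 2002, 14, 27, Wes), (32, Lyra, 2002, 14, 38, Zed), (39, Echo, 1997, 24, 2, Ivy)}
(Book ⨝ Member) ⋈ Loan (natural join on mid): {(21, Omega, 2017, 19, 39, Ned, p1, Xia), (21, Omega, 2017, 19, 39, Uma, p1, Xia), (21, Omega, 2017, 19, 8, Ada, p1, Xia), (22, Argo, 2018, 24, 2, Ivy, hr, Pat), (32, Lyra, 2002, 14, 16, Xia, eng, Tai), (32, Lyra, 2002, 14, 25, Ada, eng, Tai), (32, Lyra, 2002, 14, 27, Wes, eng, Tai), (32, Lyra, 2002, 14, 38, Zed, eng, Tai)}
σ[mname ≠ Wes]: keep tuples satisfying mname ≠ Wes → {(21, Omega, 2017, 19, 39, Ned, p1, Xia), (21, Omega, 2017, 19, 39, Uma, p1, Xia), (21, Omega, 2017, 19, 8, Ada, p1, Xia), (22, Argo, 2018, 24, 2, Ivy, hr, Pat), (32, Lyra, 2002, 14, 16, Xia, eng, Tai), (32, Lyra, 2002, 14, 25, Ada, eng, Tai), (32, Lyra, 2002, 14, 38, Zed, eng, Tai)}
π_{bid, title} gives {(16, Lyra), (2, Argo), (25, Lyra), (38, Lyra), (39, Omega), (8, Omega)} (1 duplicate(s) eliminated).

{(16, Lyra), (2, Argo), (25, Lyra), (38, Lyra), (39, Omega), (8, Omega)}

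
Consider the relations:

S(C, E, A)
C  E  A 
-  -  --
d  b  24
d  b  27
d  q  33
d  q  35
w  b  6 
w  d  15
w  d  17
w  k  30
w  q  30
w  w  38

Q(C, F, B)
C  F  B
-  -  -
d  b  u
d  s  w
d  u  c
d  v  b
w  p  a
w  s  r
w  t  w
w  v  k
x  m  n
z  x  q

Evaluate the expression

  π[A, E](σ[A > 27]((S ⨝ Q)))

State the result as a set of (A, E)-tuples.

{(30, k), (30, q), (33, q), (35, q), (38, w)}

Joining S and Q on C yields {(d, b, 24, b, u), (d, b, 24, s, w), (d, b, 24, u, c), (d, b, 24, v, b), (d, b, 27, b, u), (d, b, 27, s, w), (d, b, 27, u, c), (d, b, 27, v, b), (d, q, 33, b, u), (d, q, 33, s, w), (d, q, 33, u, c), (d, q, 33, v, b), (d, q, 35, b, u), (d, q, 35, s, w), (d, q, 35, u, c), (d, q, 35, v, b), (w, b, 6, p, a), (w, b, 6, s, r), (w, b, 6, t, w), (w, b, 6, v, k), (w, d, 15, p, a), (w, d, 15, s, r), (w, d, 15, t, w), (w, d, 15, v, k), (w, d, 17, p, a), (w, d, 17, s, r), (w, d, 17, t, w), (w, d, 17, v, k), (w, k, 30, p, a), (w, k, 30, s, r), (w, k, 30, t, w), (w, k, 30, v, k), (w, q, 30, p, a), (w, q, 30, s, r), (w, q, 30, t, w), (w, q, 30, v, k), (w, w, 38, p, a), (w, w, 38, s, r), (w, w, 38, t, w), (w, w, 38, v, k)}.
Filtering on A > 27 leaves {(d, q, 33, b, u), (d, q, 33, s, w), (d, q, 33, u, c), (d, q, 33, v, b), (d, q, 35, b, u), (d, q, 35, s, w), (d, q, 35, u, c), (d, q, 35, v, b), (w, k, 30, p, a), (w, k, 30, s, r), (w, k, 30, t, w), (w, k, 30, v, k), (w, q, 30, p, a), (w, q, 30, s, r), (w, q, 30, t, w), (w, q, 30, v, k), (w, w, 38, p, a), (w, w, 38, s, r), (w, w, 38, t, w), (w, w, 38, v, k)}.
π_{A, E} gives {(30, k), (30, q), (33, q), (35, q), (38, w)} (15 duplicate(s) eliminated).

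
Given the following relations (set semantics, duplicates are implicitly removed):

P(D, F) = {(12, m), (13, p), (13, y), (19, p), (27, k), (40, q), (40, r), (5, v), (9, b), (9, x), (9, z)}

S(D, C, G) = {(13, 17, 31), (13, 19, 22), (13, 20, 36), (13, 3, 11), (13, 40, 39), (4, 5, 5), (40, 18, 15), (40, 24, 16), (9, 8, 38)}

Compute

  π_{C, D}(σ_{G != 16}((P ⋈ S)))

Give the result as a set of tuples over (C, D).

Joining P and S on D yields {(13, p, 17, 31), (13, p, 19, 22), (13, p, 20, 36), (13, p, 3, 11), (13, p, 40, 39), (13, y, 17, 31), (13, y, 19, 22), (13, y, 20, 36), (13, y, 3, 11), (13, y, 40, 39), (40, q, 18, 15), (40, q, 24, 16), (40, r, 18, 15), (40, r, 24, 16), (9, b, 8, 38), (9, x, 8, 38), (9, z, 8, 38)}.
Selection G != 16: {(13, p, 17, 31), (13, p, 19, 22), (13, p, 20, 36), (13, p, 3, 11), (13, p, 40, 39), (13, y, 17, 31), (13, y, 19, 22), (13, y, 20, 36), (13, y, 3, 11), (13, y, 40, 39), (40, q, 18, 15), (40, r, 18, 15), (9, b, 8, 38), (9, x, 8, 38), (9, z, 8, 38)}
π_{C, D} gives {(17, 13), (18, 40), (19, 13), (20, 13), (3, 13), (40, 13), (8, 9)} (8 duplicate(s) eliminated).

{(17, 13), (18, 40), (19, 13), (20, 13), (3, 13), (40, 13), (8, 9)}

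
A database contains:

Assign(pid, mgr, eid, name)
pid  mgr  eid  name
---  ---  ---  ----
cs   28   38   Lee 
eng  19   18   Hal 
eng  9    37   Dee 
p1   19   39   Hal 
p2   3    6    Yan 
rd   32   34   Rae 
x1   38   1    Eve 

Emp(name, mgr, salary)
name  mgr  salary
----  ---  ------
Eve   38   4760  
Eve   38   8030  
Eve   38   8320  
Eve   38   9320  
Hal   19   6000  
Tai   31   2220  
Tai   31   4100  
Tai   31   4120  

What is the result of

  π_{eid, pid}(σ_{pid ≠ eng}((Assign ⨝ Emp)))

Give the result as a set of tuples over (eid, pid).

{(1, x1), (39, p1)}

Natural join on mgr, name: {(eng, 19, 18, Hal, 6000), (p1, 19, 39, Hal, 6000), (x1, 38, 1, Eve, 4760), (x1, 38, 1, Eve, 8030), (x1, 38, 1, Eve, 8320), (x1, 38, 1, Eve, 9320)}
Apply σ_{pid ≠ eng}; surviving tuples: {(p1, 19, 39, Hal, 6000), (x1, 38, 1, Eve, 4760), (x1, 38, 1, Eve, 8030), (x1, 38, 1, Eve, 8320), (x1, 38, 1, Eve, 9320)}
π_{eid, pid} gives {(1, x1), (39, p1)} (3 duplicate(s) eliminated).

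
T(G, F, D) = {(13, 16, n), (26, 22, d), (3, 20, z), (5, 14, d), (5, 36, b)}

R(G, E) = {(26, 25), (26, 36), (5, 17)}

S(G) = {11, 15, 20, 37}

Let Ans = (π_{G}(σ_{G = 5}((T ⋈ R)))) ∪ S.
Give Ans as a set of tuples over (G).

{11, 15, 20, 37, 5}

Natural join on G: {(26, 22, d, 25), (26, 22, d, 36), (5, 14, d, 17), (5, 36, b, 17)}
σ[G = 5]: keep tuples satisfying G = 5 → {(5, 14, d, 17), (5, 36, b, 17)}
π[G]: project onto (G) (1 duplicate(s) eliminated) → {5}
Set union of the two operands is {11, 15, 20, 37, 5}.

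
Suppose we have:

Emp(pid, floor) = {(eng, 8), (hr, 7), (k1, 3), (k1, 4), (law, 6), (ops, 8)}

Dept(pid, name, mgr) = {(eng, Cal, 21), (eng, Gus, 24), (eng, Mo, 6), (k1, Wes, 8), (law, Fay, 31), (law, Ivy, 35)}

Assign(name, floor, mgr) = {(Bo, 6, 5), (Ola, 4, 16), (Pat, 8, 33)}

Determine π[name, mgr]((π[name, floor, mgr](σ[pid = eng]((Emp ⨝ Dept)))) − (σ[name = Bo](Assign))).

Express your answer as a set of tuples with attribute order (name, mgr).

{(Cal, 21), (Gus, 24), (Mo, 6)}

Joining Emp and Dept on pid yields {(eng, 8, Cal, 21), (eng, 8, Gus, 24), (eng, 8, Mo, 6), (k1, 3, Wes, 8), (k1, 4, Wes, 8), (law, 6, Fay, 31), (law, 6, Ivy, 35)}.
Selection pid = eng: {(eng, 8, Cal, 21), (eng, 8, Gus, 24), (eng, 8, Mo, 6)}
π_{name, floor, mgr} gives {(Cal, 8, 21), (Gus, 8, 24), (Mo, 8, 6)}.
Selection name = Bo: {(Bo, 6, 5)}
Taking the difference: {(Cal, 8, 21), (Gus, 8, 24), (Mo, 8, 6)}
π_{name, mgr} gives {(Cal, 21), (Gus, 24), (Mo, 6)}.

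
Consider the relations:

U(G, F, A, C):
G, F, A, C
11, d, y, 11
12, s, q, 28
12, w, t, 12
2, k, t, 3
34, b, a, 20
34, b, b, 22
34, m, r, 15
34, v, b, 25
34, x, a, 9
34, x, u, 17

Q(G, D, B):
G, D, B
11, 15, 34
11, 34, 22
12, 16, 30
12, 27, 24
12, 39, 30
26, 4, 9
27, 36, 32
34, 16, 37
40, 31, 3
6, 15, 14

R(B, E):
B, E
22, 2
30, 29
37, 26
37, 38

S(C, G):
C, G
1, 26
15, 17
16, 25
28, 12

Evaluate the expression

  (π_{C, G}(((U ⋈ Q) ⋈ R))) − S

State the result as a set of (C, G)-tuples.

{(11, 11), (12, 12), (15, 34), (17, 34), (20, 34), (22, 34), (25, 34), (9, 34)}

Natural join on G: {(11, d, y, 11, 15, 34), (11, d, y, 11, 34, 22), (12, s, q, 28, 16, 30), (12, s, q, 28, 27, 24), (12, s, q, 28, 39, 30), (12, w, t, 12, 16, 30), (12, w, t, 12, 27, 24), (12, w, t, 12, 39, 30), (34, b, a, 20, 16, 37), (34, b, b, 22, 16, 37), (34, m, r, 15, 16, 37), (34, v, b, 25, 16, 37), (34, x, a, 9, 16, 37), (34, x, u, 17, 16, 37)}
Natural join on B: {(11, d, y, 11, 34, 22, 2), (12, s, q, 28, 16, 30, 29), (12, s, q, 28, 39, 30, 29), (12, w, t, 12, 16, 30, 29), (12, w, t, 12, 39, 30, 29), (34, b, a, 20, 16, 37, 26), (34, b, a, 20, 16, 37, 38), (34, b, b, 22, 16, 37, 26), (34, b, b, 22, 16, 37, 38), (34, m, r, 15, 16, 37, 26), (34, m, r, 15, 16, 37, 38), (34, v, b, 25, 16, 37, 26), (34, v, b, 25, 16, 37, 38), (34, x, a, 9, 16, 37, 26), (34, x, a, 9, 16, 37, 38), (34, x, u, 17, 16, 37, 26), (34, x, u, 17, 16, 37, 38)}
π_{C, G} gives {(11, 11), (12, 12), (15, 34), (17, 34), (20, 34), (22, 34), (25, 34), (28, 12), (9, 34)} (8 duplicate(s) eliminated).
Difference: {(11, 11), (12, 12), (15, 34), (17, 34), (20, 34), (22, 34), (25, 34), (28, 12), (9, 34)} with {(1, 26), (15, 17), (16, 25), (28, 12)} → {(11, 11), (12, 12), (15, 34), (17, 34), (20, 34), (22, 34), (25, 34), (9, 34)}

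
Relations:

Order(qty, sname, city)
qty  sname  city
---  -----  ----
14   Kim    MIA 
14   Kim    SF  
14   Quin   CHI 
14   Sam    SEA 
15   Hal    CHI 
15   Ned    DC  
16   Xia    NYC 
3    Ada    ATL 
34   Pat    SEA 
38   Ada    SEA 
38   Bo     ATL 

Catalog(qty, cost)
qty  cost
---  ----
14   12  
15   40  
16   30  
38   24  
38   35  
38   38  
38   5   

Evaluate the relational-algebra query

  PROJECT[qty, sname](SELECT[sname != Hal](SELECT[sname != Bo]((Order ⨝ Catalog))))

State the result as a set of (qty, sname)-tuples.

{(14, Kim), (14, Quin), (14, Sam), (15, Ned), (16, Xia), (38, Ada)}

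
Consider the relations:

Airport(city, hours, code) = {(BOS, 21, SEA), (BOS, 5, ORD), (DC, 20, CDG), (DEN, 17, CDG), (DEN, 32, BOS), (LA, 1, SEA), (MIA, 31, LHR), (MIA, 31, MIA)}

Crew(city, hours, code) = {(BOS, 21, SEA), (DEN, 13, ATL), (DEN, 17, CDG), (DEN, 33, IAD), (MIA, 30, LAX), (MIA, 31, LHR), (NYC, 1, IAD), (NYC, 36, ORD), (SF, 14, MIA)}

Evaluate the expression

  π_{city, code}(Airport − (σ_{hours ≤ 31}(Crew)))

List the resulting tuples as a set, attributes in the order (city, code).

σ[hours ≤ 31]: keep tuples satisfying hours ≤ 31 → {(BOS, 21, SEA), (DEN, 13, ATL), (DEN, 17, CDG), (MIA, 30, LAX), (MIA, 31, LHR), (NYC, 1, IAD), (SF, 14, MIA)}
Difference: {(BOS, 21, SEA), (BOS, 5, ORD), (DC, 20, CDG), (DEN, 17, CDG), (DEN, 32, BOS), (LA, 1, SEA), (MIA, 31, LHR), (MIA, 31, MIA)} with {(BOS, 21, SEA), (DEN, 13, ATL), (DEN, 17, CDG), (MIA, 30, LAX), (MIA, 31, LHR), (NYC, 1, IAD), (SF, 14, MIA)} → {(BOS, 5, ORD), (DC, 20, CDG), (DEN, 32, BOS), (LA, 1, SEA), (MIA, 31, MIA)}
π_{city, code} gives {(BOS, ORD), (DC, CDG), (DEN, BOS), (LA, SEA), (MIA, MIA)}.

{(BOS, ORD), (DC, CDG), (DEN, BOS), (LA, SEA), (MIA, MIA)}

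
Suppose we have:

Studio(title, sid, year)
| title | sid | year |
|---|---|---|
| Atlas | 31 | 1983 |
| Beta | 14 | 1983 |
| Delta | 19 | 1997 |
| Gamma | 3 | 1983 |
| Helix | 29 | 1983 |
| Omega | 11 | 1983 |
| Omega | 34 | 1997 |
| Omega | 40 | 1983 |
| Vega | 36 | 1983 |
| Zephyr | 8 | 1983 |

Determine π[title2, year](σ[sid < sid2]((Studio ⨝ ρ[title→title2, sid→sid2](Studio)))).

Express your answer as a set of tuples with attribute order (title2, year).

{(Atlas, 1983), (Beta, 1983), (Helix, 1983), (Omega, 1983), (Omega, 1997), (Vega, 1983), (Zephyr, 1983)}

ρ[title→title2, sid→sid2]: schema becomes (title2, sid2, year); tuples unchanged.
Natural join on year: {(Atlas, 31, 1983, Atlas, 31), (Atlas, 31, 1983, Beta, 14), (Atlas, 31, 1983, Gamma, 3), (Atlas, 31, 1983, Helix, 29), (Atlas, 31, 1983, Omega, 11), (Atlas, 31, 1983, Omega, 40), (Atlas, 31, 1983, Vega, 36), (Atlas, 31, 1983, Zephyr, 8), (Beta, 14, 1983, Atlas, 31), (Beta, 14, 1983, Beta, 14), (Beta, 14, 1983, Gamma, 3), (Beta, 14, 1983, Helix, 29), (Beta, 14, 1983, Omega, 11), (Beta, 14, 1983, Omega, 40), (Beta, 14, 1983, Vega, 36), (Beta, 14, 1983, Zephyr, 8), (Delta, 19, 1997, Delta, 19), (Delta, 19, 1997, Omega, 34), (Gamma, 3, 1983, Atlas, 31), (Gamma, 3, 1983, Beta, 14), (Gamma, 3, 1983, Gamma, 3), (Gamma, 3, 1983, Helix, 29), (Gamma, 3, 1983, Omega, 11), (Gamma, 3, 1983, Omega, 40), (Gamma, 3, 1983, Vega, 36), (Gamma, 3, 1983, Zephyr, 8), (Helix, 29, 1983, Atlas, 31), (Helix, 29, 1983, Beta, 14), (Helix, 29, 1983, Gamma, 3), (Helix, 29, 1983, Helix, 29), (Helix, 29, 1983, Omega, 11), (Helix, 29, 1983, Omega, 40), (Helix, 29, 1983, Vega, 36), (Helix, 29, 1983, Zephyr, 8), (Omega, 11, 1983, Atlas, 31), (Omega, 11, 1983, Beta, 14), (Omega, 11, 1983, Gamma, 3), (Omega, 11, 1983, Helix, 29), (Omega, 11, 1983, Omega, 11), (Omega, 11, 1983, Omega, 40), (Omega, 11, 1983, Vega, 36), (Omega, 11, 1983, Zephyr, 8), (Omega, 34, 1997, Delta, 19), (Omega, 34, 1997, Omega, 34), (Omega, 40, 1983, Atlas, 31), (Omega, 40, 1983, Beta, 14), (Omega, 40, 1983, Gamma, 3), (Omega, 40, 1983, Helix, 29), (Omega, 40, 1983, Omega, 11), (Omega, 40, 1983, Omega, 40), (Omega, 40, 1983, Vega, 36), (Omega, 40, 1983, Zephyr, 8), (Vega, 36, 1983, Atlas, 31), (Vega, 36, 1983, Beta, 14), (Vega, 36, 1983, Gamma, 3), (Vega, 36, 1983, Helix, 29), (Vega, 36, 1983, Omega, 11), (Vega, 36, 1983, Omega, 40), (Vega, 36, 1983, Vega, 36), (Vega, 36, 1983, Zephyr, 8), (Zephyr, 8, 1983, Atlas, 31), (Zephyr, 8, 1983, Beta, 14), (Zephyr, 8, 1983, Gamma, 3), (Zephyr, 8, 1983, Helix, 29), (Zephyr, 8, 1983, Omega, 11), (Zephyr, 8, 1983, Omega, 40), (Zephyr, 8, 1983, Vega, 36), (Zephyr, 8, 1983, Zephyr, 8)}
Selection sid < sid2: {(Atlas, 31, 1983, Omega, 40), (Atlas, 31, 1983, Vega, 36), (Beta, 14, 1983, Atlas, 31), (Beta, 14, 1983, Helix, 29), (Beta, 14, 1983, Omega, 40), (Beta, 14, 1983, Vega, 36), (Delta, 19, 1997, Omega, 34), (Gamma, 3, 1983, Atlas, 31), (Gamma, 3, 1983, Beta, 14), (Gamma, 3, 1983, Helix, 29), (Gamma, 3, 1983, Omega, 11), (Gamma, 3, 1983, Omega, 40), (Gamma, 3, 1983, Vega, 36), (Gamma, 3, 1983, Zephyr, 8), (Helix, 29, 1983, Atlas, 31), (Helix, 29, 1983, Omega, 40), (Helix, 29, 1983, Vega, 36), (Omega, 11, 1983, Atlas, 31), (Omega, 11, 1983, Beta, 14), (Omega, 11, 1983, Helix, 29), (Omega, 11, 1983, Omega, 40), (Omega, 11, 1983, Vega, 36), (Vega, 36, 1983, Omega, 40), (Zephyr, 8, 1983, Atlas, 31), (Zephyr, 8, 1983, Beta, 14), (Zephyr, 8, 1983, Helix, 29), (Zephyr, 8, 1983, Omega, 11), (Zephyr, 8, 1983, Omega, 40), (Zephyr, 8, 1983, Vega, 36)}
Projecting to title2, year (22 duplicate(s) eliminated): {(Atlas, 1983), (Beta, 1983), (Helix, 1983), (Omega, 1983), (Omega, 1997), (Vega, 1983), (Zephyr, 1983)}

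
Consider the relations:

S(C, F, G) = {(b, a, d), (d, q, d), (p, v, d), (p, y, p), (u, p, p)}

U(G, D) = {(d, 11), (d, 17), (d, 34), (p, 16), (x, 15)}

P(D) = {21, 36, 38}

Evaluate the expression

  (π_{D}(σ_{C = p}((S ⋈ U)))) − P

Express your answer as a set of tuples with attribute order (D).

S ⋈ U (natural join on G): {(b, a, d, 11), (b, a, d, 17), (b, a, d, 34), (d, q, d, 11), (d, q, d, 17), (d, q, d, 34), (p, v, d, 11), (p, v, d, 17), (p, v, d, 34), (p, y, p, 16), (u, p, p, 16)}
Selection C = p: {(p, v, d, 11), (p, v, d, 17), (p, v, d, 34), (p, y, p, 16)}
π[D]: project onto (D) → {11, 16, 17, 34}
Taking the difference: {11, 16, 17, 34}

{11, 16, 17, 34}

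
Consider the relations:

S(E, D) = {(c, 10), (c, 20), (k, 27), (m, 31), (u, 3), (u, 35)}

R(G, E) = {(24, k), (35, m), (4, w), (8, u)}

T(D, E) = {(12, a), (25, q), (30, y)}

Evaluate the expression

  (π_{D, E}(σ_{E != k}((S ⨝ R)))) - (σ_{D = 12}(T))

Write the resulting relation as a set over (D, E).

Natural join on E: {(k, 27, 24), (m, 31, 35), (u, 3, 8), (u, 35, 8)}
Filtering on E != k leaves {(m, 31, 35), (u, 3, 8), (u, 35, 8)}.
π[D, E]: project onto (D, E) → {(3, u), (31, m), (35, u)}
Filtering on D = 12 leaves {(12, a)}.
Taking the difference: {(3, u), (31, m), (35, u)}

{(3, u), (31, m), (35, u)}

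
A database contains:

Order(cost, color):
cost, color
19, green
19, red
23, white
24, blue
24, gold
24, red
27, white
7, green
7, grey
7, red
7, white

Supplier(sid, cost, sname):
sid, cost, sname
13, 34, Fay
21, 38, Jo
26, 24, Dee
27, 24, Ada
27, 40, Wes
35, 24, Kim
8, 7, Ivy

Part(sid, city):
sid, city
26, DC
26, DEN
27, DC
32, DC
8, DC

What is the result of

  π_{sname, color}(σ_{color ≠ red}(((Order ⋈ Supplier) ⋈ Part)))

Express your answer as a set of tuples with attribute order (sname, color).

{(Ada, blue), (Ada, gold), (Dee, blue), (Dee, gold), (Ivy, green), (Ivy, grey), (Ivy, white)}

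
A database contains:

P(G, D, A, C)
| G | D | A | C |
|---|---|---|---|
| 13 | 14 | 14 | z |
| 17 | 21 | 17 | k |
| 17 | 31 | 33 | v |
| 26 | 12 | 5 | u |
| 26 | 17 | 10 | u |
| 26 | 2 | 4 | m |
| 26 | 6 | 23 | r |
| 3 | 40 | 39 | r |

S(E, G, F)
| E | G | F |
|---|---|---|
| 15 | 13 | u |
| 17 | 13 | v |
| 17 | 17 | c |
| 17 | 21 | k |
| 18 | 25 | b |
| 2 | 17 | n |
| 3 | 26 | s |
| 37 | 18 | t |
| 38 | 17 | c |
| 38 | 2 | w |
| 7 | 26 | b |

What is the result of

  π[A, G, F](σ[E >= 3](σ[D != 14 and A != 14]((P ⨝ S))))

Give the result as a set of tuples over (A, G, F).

P ⋈ S (natural join on G): {(13, 14, 14, z, 15, u), (13, 14, 14, z, 17, v), (17, 21, 17, k, 17, c), (17, 21, 17, k, 2, n), (17, 21, 17, k, 38, c), (17, 31, 33, v, 17, c), (17, 31, 33, v, 2, n), (17, 31, 33, v, 38, c), (26, 12, 5, u, 3, s), (26, 12, 5, u, 7, b), (26, 17, 10, u, 3, s), (26, 17, 10, u, 7, b), (26, 2, 4, m, 3, s), (26, 2, 4, m, 7, b), (26, 6, 23, r, 3, s), (26, 6, 23, r, 7, b)}
Selection D != 14 and A != 14: {(17, 21, 17, k, 17, c), (17, 21, 17, k, 2, n), (17, 21, 17, k, 38, c), (17, 31, 33, v, 17, c), (17, 31, 33, v, 2, n), (17, 31, 33, v, 38, c), (26, 12, 5, u, 3, s), (26, 12, 5, u, 7, b), (26, 17, 10, u, 3, s), (26, 17, 10, u, 7, b), (26, 2, 4, m, 3, s), (26, 2, 4, m, 7, b), (26, 6, 23, r, 3, s), (26, 6, 23, r, 7, b)}
Selection E >= 3: {(17, 21, 17, k, 17, c), (17, 21, 17, k, 38, c), (17, 31, 33, v, 17, c), (17, 31, 33, v, 38, c), (26, 12, 5, u, 3, s), (26, 12, 5, u, 7, b), (26, 17, 10, u, 3, s), (26, 17, 10, u, 7, b), (26, 2, 4, m, 3, s), (26, 2, 4, m, 7, b), (26, 6, 23, r, 3, s), (26, 6, 23, r, 7, b)}
Keep only column(s) A, G, F (2 duplicate(s) eliminated): {(10, 26, b), (10, 26, s), (17, 17, c), (23, 26, b), (23, 26, s), (33, 17, c), (4, 26, b), (4, 26, s), (5, 26, b), (5, 26, s)}

{(10, 26, b), (10, 26, s), (17, 17, c), (23, 26, b), (23, 26, s), (33, 17, c), (4, 26, b), (4, 26, s), (5, 26, b), (5, 26, s)}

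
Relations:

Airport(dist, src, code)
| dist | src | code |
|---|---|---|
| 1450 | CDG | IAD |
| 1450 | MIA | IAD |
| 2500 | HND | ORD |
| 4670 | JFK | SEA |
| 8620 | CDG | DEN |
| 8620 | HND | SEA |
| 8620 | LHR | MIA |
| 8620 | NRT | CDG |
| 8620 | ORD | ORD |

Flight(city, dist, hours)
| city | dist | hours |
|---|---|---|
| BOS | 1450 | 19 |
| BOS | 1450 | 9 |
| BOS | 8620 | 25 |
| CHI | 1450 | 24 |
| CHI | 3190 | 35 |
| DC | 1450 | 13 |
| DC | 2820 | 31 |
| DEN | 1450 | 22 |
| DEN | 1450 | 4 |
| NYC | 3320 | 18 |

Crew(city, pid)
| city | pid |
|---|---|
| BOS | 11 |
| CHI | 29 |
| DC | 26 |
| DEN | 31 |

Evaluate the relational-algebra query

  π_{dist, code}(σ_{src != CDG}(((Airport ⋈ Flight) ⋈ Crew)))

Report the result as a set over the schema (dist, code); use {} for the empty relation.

Natural join on dist: {(1450, CDG, IAD, BOS, 19), (1450, CDG, IAD, BOS, 9), (1450, CDG, IAD, CHI, 24), (1450, CDG, IAD, DC, 13), (1450, CDG, IAD, DEN, 22), (1450, CDG, IAD, DEN, 4), (1450, MIA, IAD, BOS, 19), (1450, MIA, IAD, BOS, 9), (1450, MIA, IAD, CHI, 24), (1450, MIA, IAD, DC, 13), (1450, MIA, IAD, DEN, 22), (1450, MIA, IAD, DEN, 4), (8620, CDG, DEN, BOS, 25), (8620, HND, SEA, BOS, 25), (8620, LHR, MIA, BOS, 25), (8620, NRT, CDG, BOS, 25), (8620, ORD, ORD, BOS, 25)}
Natural join on city: {(1450, CDG, IAD, BOS, 19, 11), (1450, CDG, IAD, BOS, 9, 11), (1450, CDG, IAD, CHI, 24, 29), (1450, CDG, IAD, DC, 13, 26), (1450, CDG, IAD, DEN, 22, 31), (1450, CDG, IAD, DEN, 4, 31), (1450, MIA, IAD, BOS, 19, 11), (1450, MIA, IAD, BOS, 9, 11), (1450, MIA, IAD, CHI, 24, 29), (1450, MIA, IAD, DC, 13, 26), (1450, MIA, IAD, DEN, 22, 31), (1450, MIA, IAD, DEN, 4, 31), (8620, CDG, DEN, BOS, 25, 11), (8620, HND, SEA, BOS, 25, 11), (8620, LHR, MIA, BOS, 25, 11), (8620, NRT, CDG, BOS, 25, 11), (8620, ORD, ORD, BOS, 25, 11)}
σ[src != CDG]: keep tuples satisfying src != CDG → {(1450, MIA, IAD, BOS, 19, 11), (1450, MIA, IAD, BOS, 9, 11), (1450, MIA, IAD, CHI, 24, 29), (1450, MIA, IAD, DC, 13, 26), (1450, MIA, IAD, DEN, 22, 31), (1450, MIA, IAD, DEN, 4, 31), (8620, HND, SEA, BOS, 25, 11), (8620, LHR, MIA, BOS, 25, 11), (8620, NRT, CDG, BOS, 25, 11), (8620, ORD, ORD, BOS, 25, 11)}
π[dist, code]: project onto (dist, code) (5 duplicate(s) eliminated) → {(1450, IAD), (8620, CDG), (8620, MIA), (8620, ORD), (8620, SEA)}

{(1450, IAD), (8620, CDG), (8620, MIA), (8620, ORD), (8620, SEA)}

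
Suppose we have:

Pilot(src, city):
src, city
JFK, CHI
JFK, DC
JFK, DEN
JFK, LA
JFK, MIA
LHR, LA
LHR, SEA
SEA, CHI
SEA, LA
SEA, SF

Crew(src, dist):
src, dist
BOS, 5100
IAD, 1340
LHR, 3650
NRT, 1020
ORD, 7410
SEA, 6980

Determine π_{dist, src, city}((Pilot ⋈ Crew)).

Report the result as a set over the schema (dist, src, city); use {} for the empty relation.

Joining Pilot and Crew on src yields {(LHR, LA, 3650), (LHR, SEA, 3650), (SEA, CHI, 6980), (SEA, LA, 6980), (SEA, SF, 6980)}.
Projecting to dist, src, city: {(3650, LHR, LA), (3650, LHR, SEA), (6980, SEA, CHI), (6980, SEA, LA), (6980, SEA, SF)}

{(3650, LHR, LA), (3650, LHR, SEA), (6980, SEA, CHI), (6980, SEA, LA), (6980, SEA, SF)}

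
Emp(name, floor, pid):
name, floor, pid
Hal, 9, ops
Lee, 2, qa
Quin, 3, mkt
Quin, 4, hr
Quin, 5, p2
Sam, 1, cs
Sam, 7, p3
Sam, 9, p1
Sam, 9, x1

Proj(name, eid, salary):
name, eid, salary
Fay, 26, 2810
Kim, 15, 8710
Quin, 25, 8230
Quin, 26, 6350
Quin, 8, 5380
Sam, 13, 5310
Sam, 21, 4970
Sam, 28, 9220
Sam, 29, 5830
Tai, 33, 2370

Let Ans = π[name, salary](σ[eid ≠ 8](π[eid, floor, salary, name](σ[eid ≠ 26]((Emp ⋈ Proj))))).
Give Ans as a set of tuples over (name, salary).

Emp ⋈ Proj (natural join on name): {(Quin, 3, mkt, 25, 8230), (Quin, 3, mkt, 26, 6350), (Quin, 3, mkt, 8, 5380), (Quin, 4, hr, 25, 8230), (Quin, 4, hr, 26, 6350), (Quin, 4, hr, 8, 5380), (Quin, 5, p2, 25, 8230), (Quin, 5, p2, 26, 6350), (Quin, 5, p2, 8, 5380), (Sam, 1, cs, 13, 5310), (Sam, 1, cs, 21, 4970), (Sam, 1, cs, 28, 9220), (Sam, 1, cs, 29, 5830), (Sam, 7, p3, 13, 5310), (Sam, 7, p3, 21, 4970), (Sam, 7, p3, 28, 9220), (Sam, 7, p3, 29, 5830), (Sam, 9, p1, 13, 5310), (Sam, 9, p1, 21, 4970), (Sam, 9, p1, 28, 9220), (Sam, 9, p1, 29, 5830), (Sam, 9, x1, 13, 5310), (Sam, 9, x1, 21, 4970), (Sam, 9, x1, 28, 9220), (Sam, 9, x1, 29, 5830)}
Filtering on eid ≠ 26 leaves {(Quin, 3, mkt, 25, 8230), (Quin, 3, mkt, 8, 5380), (Quin, 4, hr, 25, 8230), (Quin, 4, hr, 8, 5380), (Quin, 5, p2, 25, 8230), (Quin, 5, p2, 8, 5380), (Sam, 1, cs, 13, 5310), (Sam, 1, cs, 21, 4970), (Sam, 1, cs, 28, 9220), (Sam, 1, cs, 29, 5830), (Sam, 7, p3, 13, 5310), (Sam, 7, p3, 21, 4970), (Sam, 7, p3, 28, 9220), (Sam, 7, p3, 29, 5830), (Sam, 9, p1, 13, 5310), (Sam, 9, p1, 21, 4970), (Sam, 9, p1, 28, 9220), (Sam, 9, p1, 29, 5830), (Sam, 9, x1, 13, 5310), (Sam, 9, x1, 21, 4970), (Sam, 9, x1, 28, 9220), (Sam, 9, x1, 29, 5830)}.
π_{eid, floor, salary, name} gives {(13, 1, 5310, Sam), (13, 7, 5310, Sam), (13, 9, 5310, Sam), (21, 1, 4970, Sam), (21, 7, 4970, Sam), (21, 9, 4970, Sam), (25, 3, 8230, Quin), (25, 4, 8230, Quin), (25, 5, 8230, Quin), (28, 1, 9220, Sam), (28, 7, 9220, Sam), (28, 9, 9220, Sam), (29, 1, 5830, Sam), (29, 7, 5830, Sam), (29, 9, 5830, Sam), (8, 3, 5380, Quin), (8, 4, 5380, Quin), (8, 5, 5380, Quin)} (4 duplicate(s) eliminated).
Filtering on eid ≠ 8 leaves {(13, 1, 5310, Sam), (13, 7, 5310, Sam), (13, 9, 5310, Sam), (21, 1, 4970, Sam), (21, 7, 4970, Sam), (21, 9, 4970, Sam), (25, 3, 8230, Quin), (25, 4, 8230, Quin), (25, 5, 8230, Quin), (28, 1, 9220, Sam), (28, 7, 9220, Sam), (28, 9, 9220, Sam), (29, 1, 5830, Sam), (29, 7, 5830, Sam), (29, 9, 5830, Sam)}.
π_{name, salary} gives {(Quin, 8230), (Sam, 4970), (Sam, 5310), (Sam, 5830), (Sam, 9220)} (10 duplicate(s) eliminated).

{(Quin, 8230), (Sam, 4970), (Sam, 5310), (Sam, 5830), (Sam, 9220)}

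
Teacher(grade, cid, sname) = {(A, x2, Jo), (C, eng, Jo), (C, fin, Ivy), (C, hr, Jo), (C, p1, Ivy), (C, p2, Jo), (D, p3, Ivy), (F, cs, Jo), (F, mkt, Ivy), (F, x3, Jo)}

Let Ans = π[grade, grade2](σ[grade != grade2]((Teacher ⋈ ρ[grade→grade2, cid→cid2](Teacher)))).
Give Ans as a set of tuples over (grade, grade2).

ρ[grade→grade2, cid→cid2]: schema becomes (grade2, cid2, sname); tuples unchanged.
Teacher ⋈ ρ[grade→grade2, cid→cid2](Teacher) (natural join on sname): {(A, x2, Jo, A, x2), (A, x2, Jo, C, eng), (A, x2, Jo, C, hr), (A, x2, Jo, C, p2), (A, x2, Jo, F, cs), (A, x2, Jo, F, x3), (C, eng, Jo, A, x2), (C, eng, Jo, C, eng), (C, eng, Jo, C, hr), (C, eng, Jo, C, p2), (C, eng, Jo, F, cs), (C, eng, Jo, F, x3), (C, fin, Ivy, C, fin), (C, fin, Ivy, C, p1), (C, fin, Ivy, D, p3), (C, fin, Ivy, F, mkt), (C, hr, Jo, A, x2), (C, hr, Jo, C, eng), (C, hr, Jo, C, hr), (C, hr, Jo, C, p2), (C, hr, Jo, F, cs), (C, hr, Jo, F, x3), (C, p1, Ivy, C, fin), (C, p1, Ivy, C, p1), (C, p1, Ivy, D, p3), (C, p1, Ivy, F, mkt), (C, p2, Jo, A, x2), (C, p2, Jo, C, eng), (C, p2, Jo, C, hr), (C, p2, Jo, C, p2), (C, p2, Jo, F, cs), (C, p2, Jo, F, x3), (D, p3, Ivy, C, fin), (D, p3, Ivy, C, p1), (D, p3, Ivy, D, p3), (D, p3, Ivy, F, mkt), (F, cs, Jo, A, x2), (F, cs, Jo, C, eng), (F, cs, Jo, C, hr), (F, cs, Jo, C, p2), (F, cs, Jo, F, cs), (F, cs, Jo, F, x3), (F, mkt, Ivy, C, fin), (F, mkt, Ivy, C, p1), (F, mkt, Ivy, D, p3), (F, mkt, Ivy, F, mkt), (F, x3, Jo, A, x2), (F, x3, Jo, C, eng), (F, x3, Jo, C, hr), (F, x3, Jo, C, p2), (F, x3, Jo, F, cs), (F, x3, Jo, F, x3)}
Selection grade != grade2: {(A, x2, Jo, C, eng), (A, x2, Jo, C, hr), (A, x2, Jo, C, p2), (A, x2, Jo, F, cs), (A, x2, Jo, F, x3), (C, eng, Jo, A, x2), (C, eng, Jo, F, cs), (C, eng, Jo, F, x3), (C, fin, Ivy, D, p3), (C, fin, Ivy, F, mkt), (C, hr, Jo, A, x2), (C, hr, Jo, F, cs), (C, hr, Jo, F, x3), (C, p1, Ivy, D, p3), (C, p1, Ivy, F, mkt), (C, p2, Jo, A, x2), (C, p2, Jo, F, cs), (C, p2, Jo, F, x3), (D, p3, Ivy, C, fin), (D, p3, Ivy, C, p1), (D, p3, Ivy, F, mkt), (F, cs, Jo, A, x2), (F, cs, Jo, C, eng), (F, cs, Jo, C, hr), (F, cs, Jo, C, p2), (F, mkt, Ivy, C, fin), (F, mkt, Ivy, C, p1), (F, mkt, Ivy, D, p3), (F, x3, Jo, A, x2), (F, x3, Jo, C, eng), (F, x3, Jo, C, hr), (F, x3, Jo, C, p2)}
π[grade, grade2]: project onto (grade, grade2) (22 duplicate(s) eliminated) → {(A, C), (A, F), (C, A), (C, D), (C, F), (D, C), (D, F), (F, A), (F, C), (F, D)}

{(A, C), (A, F), (C, A), (C, D), (C, F), (D, C), (D, F), (F, A), (F, C), (F, D)}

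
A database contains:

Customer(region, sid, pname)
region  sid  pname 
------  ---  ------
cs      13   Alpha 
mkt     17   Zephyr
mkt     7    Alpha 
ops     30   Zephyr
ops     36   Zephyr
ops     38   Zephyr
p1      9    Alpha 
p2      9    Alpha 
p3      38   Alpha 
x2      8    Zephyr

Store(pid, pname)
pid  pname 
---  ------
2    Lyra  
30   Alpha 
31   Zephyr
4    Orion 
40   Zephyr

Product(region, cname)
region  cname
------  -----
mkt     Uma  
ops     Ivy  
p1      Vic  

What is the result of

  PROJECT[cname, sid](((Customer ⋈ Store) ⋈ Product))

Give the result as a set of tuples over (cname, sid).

{(Ivy, 30), (Ivy, 36), (Ivy, 38), (Uma, 17), (Uma, 7), (Vic, 9)}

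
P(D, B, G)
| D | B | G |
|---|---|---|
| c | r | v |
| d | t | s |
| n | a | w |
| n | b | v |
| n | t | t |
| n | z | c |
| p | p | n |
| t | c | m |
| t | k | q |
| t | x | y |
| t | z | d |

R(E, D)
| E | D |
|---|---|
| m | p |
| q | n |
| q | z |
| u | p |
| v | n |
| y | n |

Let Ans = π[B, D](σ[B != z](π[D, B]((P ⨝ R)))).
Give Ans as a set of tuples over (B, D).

P ⋈ R (natural join on D): {(n, a, w, q), (n, a, w, v), (n, a, w, y), (n, b, v, q), (n, b, v, v), (n, b, v, y), (n, t, t, q), (n, t, t, v), (n, t, t, y), (n, z, c, q), (n, z, c, v), (n, z, c, y), (p, p, n, m), (p, p, n, u)}
π_{D, B} gives {(n, a), (n, b), (n, t), (n, z), (p, p)} (9 duplicate(s) eliminated).
Filtering on B != z leaves {(n, a), (n, b), (n, t), (p, p)}.
π_{B, D} gives {(a, n), (b, n), (p, p), (t, n)}.

{(a, n), (b, n), (p, p), (t, n)}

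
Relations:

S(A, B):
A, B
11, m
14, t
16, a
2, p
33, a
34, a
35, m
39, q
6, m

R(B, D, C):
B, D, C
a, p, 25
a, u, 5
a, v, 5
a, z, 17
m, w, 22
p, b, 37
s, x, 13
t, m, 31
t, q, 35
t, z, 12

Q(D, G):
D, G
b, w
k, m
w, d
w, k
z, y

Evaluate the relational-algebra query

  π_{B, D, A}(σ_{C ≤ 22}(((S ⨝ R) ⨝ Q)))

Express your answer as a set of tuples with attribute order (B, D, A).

S ⋈ R (natural join on B): {(11, m, w, 22), (14, t, m, 31), (14, t, q, 35), (14, t, z, 12), (16, a, p, 25), (16, a, u, 5), (16, a, v, 5), (16, a, z, 17), (2, p, b, 37), (33, a, p, 25), (33, a, u, 5), (33, a, v, 5), (33, a, z, 17), (34, a, p, 25), (34, a, u, 5), (34, a, v, 5), (34, a, z, 17), (35, m, w, 22), (6, m, w, 22)}
(S ⨝ R) ⋈ Q (natural join on D): {(11, m, w, 22, d), (11, m, w, 22, k), (14, t, z, 12, y), (16, a, z, 17, y), (2, p, b, 37, w), (33, a, z, 17, y), (34, a, z, 17, y), (35, m, w, 22, d), (35, m, w, 22, k), (6, m, w, 22, d), (6, m, w, 22, k)}
σ[C ≤ 22]: keep tuples satisfying C ≤ 22 → {(11, m, w, 22, d), (11, m, w, 22, k), (14, t, z, 12, y), (16, a, z, 17, y), (33, a, z, 17, y), (34, a, z, 17, y), (35, m, w, 22, d), (35, m, w, 22, k), (6, m, w, 22, d), (6, m, w, 22, k)}
Projecting to B, D, A (3 duplicate(s) eliminated): {(a, z, 16), (a, z, 33), (a, z, 34), (m, w, 11), (m, w, 35), (m, w, 6), (t, z, 14)}

{(a, z, 16), (a, z, 33), (a, z, 34), (m, w, 11), (m, w, 35), (m, w, 6), (t, z, 14)}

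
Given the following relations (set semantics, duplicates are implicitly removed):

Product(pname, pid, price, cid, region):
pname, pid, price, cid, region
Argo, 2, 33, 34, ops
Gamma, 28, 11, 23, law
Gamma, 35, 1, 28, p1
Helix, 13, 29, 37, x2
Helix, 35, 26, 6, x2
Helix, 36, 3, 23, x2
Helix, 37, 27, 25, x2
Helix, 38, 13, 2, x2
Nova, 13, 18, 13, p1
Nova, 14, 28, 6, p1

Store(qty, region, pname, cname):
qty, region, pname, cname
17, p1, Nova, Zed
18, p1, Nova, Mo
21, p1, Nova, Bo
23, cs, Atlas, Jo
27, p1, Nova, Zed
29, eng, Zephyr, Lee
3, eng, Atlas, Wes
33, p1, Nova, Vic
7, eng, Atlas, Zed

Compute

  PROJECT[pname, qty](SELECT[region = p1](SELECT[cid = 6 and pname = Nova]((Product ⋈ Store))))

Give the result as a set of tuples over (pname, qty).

Product ⋈ Store (natural join on pname, region): {(Nova, 13, 18, 13, p1, 17, Zed), (Nova, 13, 18, 13, p1, 18, Mo), (Nova, 13, 18, 13, p1, 21, Bo), (Nova, 13, 18, 13, p1, 27, Zed), (Nova, 13, 18, 13, p1, 33, Vic), (Nova, 14, 28, 6, p1, 17, Zed), (Nova, 14, 28, 6, p1, 18, Mo), (Nova, 14, 28, 6, p1, 21, Bo), (Nova, 14, 28, 6, p1, 27, Zed), (Nova, 14, 28, 6, p1, 33, Vic)}
Apply σ_{cid = 6 and pname = Nova}; surviving tuples: {(Nova, 14, 28, 6, p1, 17, Zed), (Nova, 14, 28, 6, p1, 18, Mo), (Nova, 14, 28, 6, p1, 21, Bo), (Nova, 14, 28, 6, p1, 27, Zed), (Nova, 14, 28, 6, p1, 33, Vic)}
Apply σ_{region = p1}; surviving tuples: {(Nova, 14, 28, 6, p1, 17, Zed), (Nova, 14, 28, 6, p1, 18, Mo), (Nova, 14, 28, 6, p1, 21, Bo), (Nova, 14, 28, 6, p1, 27, Zed), (Nova, 14, 28, 6, p1, 33, Vic)}
Keep only column(s) pname, qty: {(Nova, 17), (Nova, 18), (Nova, 21), (Nova, 27), (Nova, 33)}

{(Nova, 17), (Nova, 18), (Nova, 21), (Nova, 27), (Nova, 33)}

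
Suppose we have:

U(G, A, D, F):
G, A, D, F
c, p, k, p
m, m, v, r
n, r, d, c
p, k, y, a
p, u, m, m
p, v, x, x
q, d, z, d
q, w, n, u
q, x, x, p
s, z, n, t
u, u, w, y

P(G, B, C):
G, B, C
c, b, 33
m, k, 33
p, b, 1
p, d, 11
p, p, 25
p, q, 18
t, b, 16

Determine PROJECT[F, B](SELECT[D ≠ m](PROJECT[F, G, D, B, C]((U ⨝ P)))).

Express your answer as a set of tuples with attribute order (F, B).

{(a, b), (a, d), (a, p), (a, q), (p, b), (r, k), (x, b), (x, d), (x, p), (x, q)}

Joining U and P on G yields {(c, p, k, p, b, 33), (m, m, v, r, k, 33), (p, k, y, a, b, 1), (p, k, y, a, d, 11), (p, k, y, a, p, 25), (p, k, y, a, q, 18), (p, u, m, m, b, 1), (p, u, m, m, d, 11), (p, u, m, m, p, 25), (p, u, m, m, q, 18), (p, v, x, x, b, 1), (p, v, x, x, d, 11), (p, v, x, x, p, 25), (p, v, x, x, q, 18)}.
π[F, G, D, B, C]: project onto (F, G, D, B, C) → {(a, p, y, b, 1), (a, p, y, d, 11), (a, p, y, p, 25), (a, p, y, q, 18), (m, p, m, b, 1), (m, p, m, d, 11), (m, p, m, p, 25), (m, p, m, q, 18), (p, c, k, b, 33), (r, m, v, k, 33), (x, p, x, b, 1), (x, p, x, d, 11), (x, p, x, p, 25), (x, p, x, q, 18)}
σ[D ≠ m]: keep tuples satisfying D ≠ m → {(a, p, y, b, 1), (a, p, y, d, 11), (a, p, y, p, 25), (a, p, y, q, 18), (p, c, k, b, 33), (r, m, v, k, 33), (x, p, x, b, 1), (x, p, x, d, 11), (x, p, x, p, 25), (x, p, x, q, 18)}
π[F, B]: project onto (F, B) → {(a, b), (a, d), (a, p), (a, q), (p, b), (r, k), (x, b), (x, d), (x, p), (x, q)}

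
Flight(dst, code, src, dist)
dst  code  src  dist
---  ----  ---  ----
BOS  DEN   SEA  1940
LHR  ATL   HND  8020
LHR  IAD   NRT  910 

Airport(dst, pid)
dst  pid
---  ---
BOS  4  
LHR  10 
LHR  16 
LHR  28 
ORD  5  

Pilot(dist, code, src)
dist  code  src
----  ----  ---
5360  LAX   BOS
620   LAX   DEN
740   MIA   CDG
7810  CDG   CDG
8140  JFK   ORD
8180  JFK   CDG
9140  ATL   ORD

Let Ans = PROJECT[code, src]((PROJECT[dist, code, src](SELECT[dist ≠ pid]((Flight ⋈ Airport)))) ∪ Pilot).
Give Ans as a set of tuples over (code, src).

Joining Flight and Airport on dst yields {(BOS, DEN, SEA, 1940, 4), (LHR, ATL, HND, 8020, 10), (LHR, ATL, HND, 8020, 16), (LHR, ATL, HND, 8020, 28), (LHR, IAD, NRT, 910, 10), (LHR, IAD, NRT, 910, 16), (LHR, IAD, NRT, 910, 28)}.
Selection dist ≠ pid: {(BOS, DEN, SEA, 1940, 4), (LHR, ATL, HND, 8020, 10), (LHR, ATL, HND, 8020, 16), (LHR, ATL, HND, 8020, 28), (LHR, IAD, NRT, 910, 10), (LHR, IAD, NRT, 910, 16), (LHR, IAD, NRT, 910, 28)}
Projecting to dist, code, src (4 duplicate(s) eliminated): {(1940, DEN, SEA), (8020, ATL, HND), (910, IAD, NRT)}
Union: {(1940, DEN, SEA), (8020, ATL, HND), (910, IAD, NRT)} with {(5360, LAX, BOS), (620, LAX, DEN), (740, MIA, CDG), (7810, CDG, CDG), (8140, JFK, ORD), (8180, JFK, CDG), (9140, ATL, ORD)} → {(1940, DEN, SEA), (5360, LAX, BOS), (620, LAX, DEN), (740, MIA, CDG), (7810, CDG, CDG), (8020, ATL, HND), (8140, JFK, ORD), (8180, JFK, CDG), (910, IAD, NRT), (9140, ATL, ORD)}
Projecting to code, src: {(ATL, HND), (ATL, ORD), (CDG, CDG), (DEN, SEA), (IAD, NRT), (JFK, CDG), (JFK, ORD), (LAX, BOS), (LAX, DEN), (MIA, CDG)}

{(ATL, HND), (ATL, ORD), (CDG, CDG), (DEN, SEA), (IAD, NRT), (JFK, CDG), (JFK, ORD), (LAX, BOS), (LAX, DEN), (MIA, CDG)}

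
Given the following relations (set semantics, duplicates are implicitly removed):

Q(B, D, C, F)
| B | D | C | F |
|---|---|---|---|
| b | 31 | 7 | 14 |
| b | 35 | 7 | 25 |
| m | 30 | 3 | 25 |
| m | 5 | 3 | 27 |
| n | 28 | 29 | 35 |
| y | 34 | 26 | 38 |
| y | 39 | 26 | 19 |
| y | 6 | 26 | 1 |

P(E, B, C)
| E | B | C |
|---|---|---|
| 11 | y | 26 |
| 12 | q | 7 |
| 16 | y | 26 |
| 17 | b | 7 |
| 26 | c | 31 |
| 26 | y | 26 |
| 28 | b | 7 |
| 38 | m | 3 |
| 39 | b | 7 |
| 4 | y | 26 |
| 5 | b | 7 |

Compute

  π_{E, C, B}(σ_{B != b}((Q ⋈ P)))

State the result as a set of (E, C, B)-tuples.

{(11, 26, y), (16, 26, y), (26, 26, y), (38, 3, m), (4, 26, y)}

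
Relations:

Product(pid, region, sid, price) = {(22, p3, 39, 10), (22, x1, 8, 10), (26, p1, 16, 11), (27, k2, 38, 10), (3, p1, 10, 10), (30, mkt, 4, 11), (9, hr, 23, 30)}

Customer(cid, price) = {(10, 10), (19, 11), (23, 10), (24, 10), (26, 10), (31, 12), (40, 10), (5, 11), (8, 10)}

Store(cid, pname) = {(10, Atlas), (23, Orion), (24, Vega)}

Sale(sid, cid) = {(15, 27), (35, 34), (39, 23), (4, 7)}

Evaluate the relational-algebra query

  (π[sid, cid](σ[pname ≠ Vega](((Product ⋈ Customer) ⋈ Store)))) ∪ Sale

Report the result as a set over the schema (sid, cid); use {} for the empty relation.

Product ⋈ Customer (natural join on price): {(22, p3, 39, 10, 10), (22, p3, 39, 10, 23), (22, p3, 39, 10, 24), (22, p3, 39, 10, 26), (22, p3, 39, 10, 40), (22, p3, 39, 10, 8), (22, x1, 8, 10, 10), (22, x1, 8, 10, 23), (22, x1, 8, 10, 24), (22, x1, 8, 10, 26), (22, x1, 8, 10, 40), (22, x1, 8, 10, 8), (26, p1, 16, 11, 19), (26, p1, 16, 11, 5), (27, k2, 38, 10, 10), (27, k2, 38, 10, 23), (27, k2, 38, 10, 24), (27, k2, 38, 10, 26), (27, k2, 38, 10, 40), (27, k2, 38, 10, 8), (3, p1, 10, 10, 10), (3, p1, 10, 10, 23), (3, p1, 10, 10, 24), (3, p1, 10, 10, 26), (3, p1, 10, 10, 40), (3, p1, 10, 10, 8), (30, mkt, 4, 11, 19), (30, mkt, 4, 11, 5)}
(Product ⋈ Customer) ⋈ Store (natural join on cid): {(22, p3, 39, 10, 10, Atlas), (22, p3, 39, 10, 23, Orion), (22, p3, 39, 10, 24, Vega), (22, x1, 8, 10, 10, Atlas), (22, x1, 8, 10, 23, Orion), (22, x1, 8, 10, 24, Vega), (27, k2, 38, 10, 10, Atlas), (27, k2, 38, 10, 23, Orion), (27, k2, 38, 10, 24, Vega), (3, p1, 10, 10, 10, Atlas), (3, p1, 10, 10, 23, Orion), (3, p1, 10, 10, 24, Vega)}
Selection pname ≠ Vega: {(22, p3, 39, 10, 10, Atlas), (22, p3, 39, 10, 23, Orion), (22, x1, 8, 10, 10, Atlas), (22, x1, 8, 10, 23, Orion), (27, k2, 38, 10, 10, Atlas), (27, k2, 38, 10, 23, Orion), (3, p1, 10, 10, 10, Atlas), (3, p1, 10, 10, 23, Orion)}
Keep only column(s) sid, cid: {(10, 10), (10, 23), (38, 10), (38, 23), (39, 10), (39, 23), (8, 10), (8, 23)}
Union: {(10, 10), (10, 23), (38, 10), (38, 23), (39, 10), (39, 23), (8, 10), (8, 23)} with {(15, 27), (35, 34), (39, 23), (4, 7)} → {(10, 10), (10, 23), (15, 27), (35, 34), (38, 10), (38, 23), (39, 10), (39, 23), (4, 7), (8, 10), (8, 23)}

{(10, 10), (10, 23), (15, 27), (35, 34), (38, 10), (38, 23), (39, 10), (39, 23), (4, 7), (8, 10), (8, 23)}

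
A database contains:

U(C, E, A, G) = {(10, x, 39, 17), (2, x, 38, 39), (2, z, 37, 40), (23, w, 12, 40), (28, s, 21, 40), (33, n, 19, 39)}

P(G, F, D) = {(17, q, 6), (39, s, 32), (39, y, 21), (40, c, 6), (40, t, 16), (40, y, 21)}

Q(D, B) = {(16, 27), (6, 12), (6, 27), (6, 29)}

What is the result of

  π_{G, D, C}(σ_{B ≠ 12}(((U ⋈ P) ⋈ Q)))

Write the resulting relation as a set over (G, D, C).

{(17, 6, 10), (40, 16, 2), (40, 16, 23), (40, 16, 28), (40, 6, 2), (40, 6, 23), (40, 6, 28)}

Joining U and P on G yields {(10, x, 39, 17, q, 6), (2, x, 38, 39, s, 32), (2, x, 38, 39, y, 21), (2, z, 37, 40, c, 6), (2, z, 37, 40, t, 16), (2, z, 37, 40, y, 21), (23, w, 12, 40, c, 6), (23, w, 12, 40, t, 16), (23, w, 12, 40, y, 21), (28, s, 21, 40, c, 6), (28, s, 21, 40, t, 16), (28, s, 21, 40, y, 21), (33, n, 19, 39, s, 32), (33, n, 19, 39, y, 21)}.
Joining (U ⋈ P) and Q on D yields {(10, x, 39, 17, q, 6, 12), (10, x, 39, 17, q, 6, 27), (10, x, 39, 17, q, 6, 29), (2, z, 37, 40, c, 6, 12), (2, z, 37, 40, c, 6, 27), (2, z, 37, 40, c, 6, 29), (2, z, 37, 40, t, 16, 27), (23, w, 12, 40, c, 6, 12), (23, w, 12, 40, c, 6, 27), (23, w, 12, 40, c, 6, 29), (23, w, 12, 40, t, 16, 27), (28, s, 21, 40, c, 6, 12), (28, s, 21, 40, c, 6, 27), (28, s, 21, 40, c, 6, 29), (28, s, 21, 40, t, 16, 27)}.
Apply σ_{B ≠ 12}; surviving tuples: {(10, x, 39, 17, q, 6, 27), (10, x, 39, 17, q, 6, 29), (2, z, 37, 40, c, 6, 27), (2, z, 37, 40, c, 6, 29), (2, z, 37, 40, t, 16, 27), (23, w, 12, 40, c, 6, 27), (23, w, 12, 40, c, 6, 29), (23, w, 12, 40, t, 16, 27), (28, s, 21, 40, c, 6, 27), (28, s, 21, 40, c, 6, 29), (28, s, 21, 40, t, 16, 27)}
π_{G, D, C} gives {(17, 6, 10), (40, 16, 2), (40, 16, 23), (40, 16, 28), (40, 6, 2), (40, 6, 23), (40, 6, 28)} (4 duplicate(s) eliminated).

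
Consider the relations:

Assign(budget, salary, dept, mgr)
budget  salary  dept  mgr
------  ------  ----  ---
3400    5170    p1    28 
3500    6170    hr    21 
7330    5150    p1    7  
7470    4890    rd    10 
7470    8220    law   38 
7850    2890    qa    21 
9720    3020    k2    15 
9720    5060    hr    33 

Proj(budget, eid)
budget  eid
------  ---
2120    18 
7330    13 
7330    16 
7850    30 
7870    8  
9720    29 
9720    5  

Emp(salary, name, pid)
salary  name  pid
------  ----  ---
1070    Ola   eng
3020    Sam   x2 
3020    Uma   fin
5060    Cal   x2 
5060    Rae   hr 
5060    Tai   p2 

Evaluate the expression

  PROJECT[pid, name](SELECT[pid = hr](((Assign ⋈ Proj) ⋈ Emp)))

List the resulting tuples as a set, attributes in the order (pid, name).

Assign ⋈ Proj (natural join on budget): {(7330, 5150, p1, 7, 13), (7330, 5150, p1, 7, 16), (7850, 2890, qa, 21, 30), (9720, 3020, k2, 15, 29), (9720, 3020, k2, 15, 5), (9720, 5060, hr, 33, 29), (9720, 5060, hr, 33, 5)}
(Assign ⋈ Proj) ⋈ Emp (natural join on salary): {(9720, 3020, k2, 15, 29, Sam, x2), (9720, 3020, k2, 15, 29, Uma, fin), (9720, 3020, k2, 15, 5, Sam, x2), (9720, 3020, k2, 15, 5, Uma, fin), (9720, 5060, hr, 33, 29, Cal, x2), (9720, 5060, hr, 33, 29, Rae, hr), (9720, 5060, hr, 33, 29, Tai, p2), (9720, 5060, hr, 33, 5, Cal, x2), (9720, 5060, hr, 33, 5, Rae, hr), (9720, 5060, hr, 33, 5, Tai, p2)}
Filtering on pid = hr leaves {(9720, 5060, hr, 33, 29, Rae, hr), (9720, 5060, hr, 33, 5, Rae, hr)}.
Projecting to pid, name (1 duplicate(s) eliminated): {(hr, Rae)}

{(hr, Rae)}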